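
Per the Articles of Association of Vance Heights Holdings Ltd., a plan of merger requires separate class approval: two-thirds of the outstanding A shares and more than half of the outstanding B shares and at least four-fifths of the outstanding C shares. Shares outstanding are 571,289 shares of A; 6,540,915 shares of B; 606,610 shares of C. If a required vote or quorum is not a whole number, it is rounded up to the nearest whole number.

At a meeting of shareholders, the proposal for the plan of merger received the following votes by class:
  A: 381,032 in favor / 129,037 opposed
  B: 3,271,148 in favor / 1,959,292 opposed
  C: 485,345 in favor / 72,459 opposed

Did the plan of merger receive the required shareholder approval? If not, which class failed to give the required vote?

A: 2/3 of 571289 = 380859.33, rounded up to 380860; 380,860 required, 381,032 in favor — approved.
B: a majority of 6540915 is 3270458; 3,270,458 required, 3,271,148 in favor — approved.
C: 4/5 of 606610 = 485288; 485,288 required, 485,345 in favor — approved.

Approved — every class gave the required vote.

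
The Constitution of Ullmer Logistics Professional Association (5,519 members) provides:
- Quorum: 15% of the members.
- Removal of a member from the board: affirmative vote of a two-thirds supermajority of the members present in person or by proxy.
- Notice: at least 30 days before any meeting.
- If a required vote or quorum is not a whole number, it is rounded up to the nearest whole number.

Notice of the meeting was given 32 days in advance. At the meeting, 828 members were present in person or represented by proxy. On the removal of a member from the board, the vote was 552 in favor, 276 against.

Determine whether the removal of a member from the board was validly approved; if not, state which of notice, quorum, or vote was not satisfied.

Notice: 32 days given; 30 required. Satisfied.
Quorum: 15% of 5,519 = 827.85, rounded up to 828; 828 present. Satisfied.
Vote: requires two-thirds of those present (828); 2/3 of 828 = 552, so 552 needed; 552 in favor. Satisfied.

Valid — all requirements satisfied.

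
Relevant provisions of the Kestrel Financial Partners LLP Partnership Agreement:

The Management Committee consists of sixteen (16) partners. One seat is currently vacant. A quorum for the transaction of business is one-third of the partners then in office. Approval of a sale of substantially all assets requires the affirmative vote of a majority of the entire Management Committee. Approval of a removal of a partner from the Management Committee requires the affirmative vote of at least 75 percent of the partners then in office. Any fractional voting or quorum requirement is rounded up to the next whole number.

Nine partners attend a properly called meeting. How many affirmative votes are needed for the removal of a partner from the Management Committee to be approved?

The removal of a partner from the Management Committee requires three-fourths of the partners then in office (15).
3/4 of 15 = 11.25, rounded up to 12.
(Only 9 can vote, so the removal of a partner from the Management Committee cannot pass at this meeting, but the required vote is still 12.)

12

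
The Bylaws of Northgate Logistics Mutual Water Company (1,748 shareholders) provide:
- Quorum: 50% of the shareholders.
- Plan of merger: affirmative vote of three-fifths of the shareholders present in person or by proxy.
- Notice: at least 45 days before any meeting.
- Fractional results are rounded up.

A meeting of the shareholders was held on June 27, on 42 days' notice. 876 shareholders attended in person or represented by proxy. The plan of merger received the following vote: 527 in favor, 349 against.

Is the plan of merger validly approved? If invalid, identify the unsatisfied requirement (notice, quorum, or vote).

Invalid — notice requirement not satisfied.

Notice: 42 days given; 45 required. Not satisfied.
Quorum: 50% of 1,748 = 874; 876 present. Satisfied.
Vote: requires three-fifths of those present (876); 3/5 of 876 = 525.60, rounded up to 526, so 526 needed; 527 in favor. Satisfied.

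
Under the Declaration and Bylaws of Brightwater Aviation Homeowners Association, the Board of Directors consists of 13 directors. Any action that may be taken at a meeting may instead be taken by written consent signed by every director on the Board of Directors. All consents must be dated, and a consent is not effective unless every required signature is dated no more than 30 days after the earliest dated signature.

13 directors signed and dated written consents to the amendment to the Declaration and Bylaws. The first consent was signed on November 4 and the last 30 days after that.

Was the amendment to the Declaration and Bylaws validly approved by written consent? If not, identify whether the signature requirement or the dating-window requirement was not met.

Effective — both the signature and dating-window requirements are satisfied.

Signatures required: every one of 13 — unanimous means all 13, so 13 needed; 13 signed. Sufficient.
Dating window: the latest signature is 30 days after the earliest; the limit is 30 days. Within the window.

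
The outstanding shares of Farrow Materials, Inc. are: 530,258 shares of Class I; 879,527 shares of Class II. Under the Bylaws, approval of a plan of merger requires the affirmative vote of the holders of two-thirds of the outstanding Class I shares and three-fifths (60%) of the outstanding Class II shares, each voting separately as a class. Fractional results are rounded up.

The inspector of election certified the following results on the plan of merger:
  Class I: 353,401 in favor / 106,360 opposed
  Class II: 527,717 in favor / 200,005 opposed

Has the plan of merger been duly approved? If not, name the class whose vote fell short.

Class I: 2/3 of 530258 = 353505.33, rounded up to 353506; 353,506 required, 353,401 in favor — not approved.
Class II: 3/5 of 879527 = 527716.20, rounded up to 527717; 527,717 required, 527,717 in favor — approved.

Not approved — the Class I shares did not give the required vote.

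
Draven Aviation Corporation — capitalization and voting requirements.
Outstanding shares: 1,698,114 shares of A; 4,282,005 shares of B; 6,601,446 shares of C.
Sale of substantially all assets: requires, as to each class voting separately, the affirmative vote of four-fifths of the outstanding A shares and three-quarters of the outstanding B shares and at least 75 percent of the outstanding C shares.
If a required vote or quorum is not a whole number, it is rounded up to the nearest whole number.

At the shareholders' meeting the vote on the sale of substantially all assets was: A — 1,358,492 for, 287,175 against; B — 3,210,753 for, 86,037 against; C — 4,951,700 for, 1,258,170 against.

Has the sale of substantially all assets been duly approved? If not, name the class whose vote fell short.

A: 4/5 of 1698114 = 1358491.20, rounded up to 1358492; 1,358,492 required, 1,358,492 in favor — approved.
B: 3/4 of 4282005 = 3211503.75, rounded up to 3211504; 3,211,504 required, 3,210,753 in favor — not approved.
C: 3/4 of 6601446 = 4951084.50, rounded up to 4951085; 4,951,085 required, 4,951,700 in favor — approved.

Not approved — the B shares did not give the required vote.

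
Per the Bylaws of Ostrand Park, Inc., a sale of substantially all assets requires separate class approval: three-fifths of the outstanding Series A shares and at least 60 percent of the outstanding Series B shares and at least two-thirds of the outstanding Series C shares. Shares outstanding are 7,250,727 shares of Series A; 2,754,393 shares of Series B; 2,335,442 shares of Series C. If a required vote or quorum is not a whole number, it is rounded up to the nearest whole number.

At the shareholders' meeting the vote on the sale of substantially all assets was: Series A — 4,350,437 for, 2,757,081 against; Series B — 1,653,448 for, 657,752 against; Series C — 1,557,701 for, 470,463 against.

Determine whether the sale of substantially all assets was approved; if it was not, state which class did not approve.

Approved — every class gave the required vote.

Series A: 3/5 of 7250727 = 4350436.20, rounded up to 4350437; 4,350,437 required, 4,350,437 in favor — approved.
Series B: 3/5 of 2754393 = 1652635.80, rounded up to 1652636; 1,652,636 required, 1,653,448 in favor — approved.
Series C: 2/3 of 2335442 = 1556961.33, rounded up to 1556962; 1,556,962 required, 1,557,701 in favor — approved.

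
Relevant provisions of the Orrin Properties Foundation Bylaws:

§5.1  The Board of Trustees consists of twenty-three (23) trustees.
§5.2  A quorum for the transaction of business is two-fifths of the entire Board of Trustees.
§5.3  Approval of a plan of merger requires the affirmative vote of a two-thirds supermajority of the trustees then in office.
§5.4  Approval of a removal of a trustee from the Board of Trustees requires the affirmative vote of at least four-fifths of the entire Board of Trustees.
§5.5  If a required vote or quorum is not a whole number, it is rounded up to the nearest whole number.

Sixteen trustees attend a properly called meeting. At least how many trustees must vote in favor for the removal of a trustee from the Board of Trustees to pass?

The removal of a trustee from the Board of Trustees requires four-fifths of the entire Board of Trustees (23).
4/5 of 23 = 18.40, rounded up to 19.
(Only 16 can vote, so the removal of a trustee from the Board of Trustees cannot pass at this meeting, but the required vote is still 19.)

19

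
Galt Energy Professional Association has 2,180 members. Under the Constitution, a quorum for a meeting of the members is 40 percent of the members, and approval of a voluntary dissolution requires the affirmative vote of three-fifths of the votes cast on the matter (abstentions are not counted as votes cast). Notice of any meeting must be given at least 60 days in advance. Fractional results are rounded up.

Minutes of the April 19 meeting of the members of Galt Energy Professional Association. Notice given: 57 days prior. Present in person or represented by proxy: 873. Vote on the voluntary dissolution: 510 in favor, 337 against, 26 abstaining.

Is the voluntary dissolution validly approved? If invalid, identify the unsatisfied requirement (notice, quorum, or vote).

Invalid — notice requirement not satisfied.

Notice: 57 days given; 60 required. Not satisfied.
Quorum: 40% of 2,180 = 872; 873 present. Satisfied.
Vote: requires three-fifths of the votes cast (873 − 26 abstaining = 847); 3/5 of 847 = 508.20, rounded up to 509, so 509 needed; 510 in favor. Satisfied.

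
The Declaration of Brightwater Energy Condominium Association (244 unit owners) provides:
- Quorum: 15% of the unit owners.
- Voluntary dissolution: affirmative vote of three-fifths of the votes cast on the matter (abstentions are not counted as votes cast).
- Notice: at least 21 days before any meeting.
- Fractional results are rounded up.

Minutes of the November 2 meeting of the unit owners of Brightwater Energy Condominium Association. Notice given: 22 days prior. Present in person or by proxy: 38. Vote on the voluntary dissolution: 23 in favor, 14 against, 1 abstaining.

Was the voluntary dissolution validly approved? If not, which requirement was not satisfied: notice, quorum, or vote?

Notice: 22 days given; 21 required. Satisfied.
Quorum: 15% of 244 = 36.60, rounded up to 37; 38 present. Satisfied.
Vote: requires three-fifths of the votes cast (38 − 1 abstaining = 37); 3/5 of 37 = 22.20, rounded up to 23, so 23 needed; 23 in favor. Satisfied.

Valid — all requirements satisfied.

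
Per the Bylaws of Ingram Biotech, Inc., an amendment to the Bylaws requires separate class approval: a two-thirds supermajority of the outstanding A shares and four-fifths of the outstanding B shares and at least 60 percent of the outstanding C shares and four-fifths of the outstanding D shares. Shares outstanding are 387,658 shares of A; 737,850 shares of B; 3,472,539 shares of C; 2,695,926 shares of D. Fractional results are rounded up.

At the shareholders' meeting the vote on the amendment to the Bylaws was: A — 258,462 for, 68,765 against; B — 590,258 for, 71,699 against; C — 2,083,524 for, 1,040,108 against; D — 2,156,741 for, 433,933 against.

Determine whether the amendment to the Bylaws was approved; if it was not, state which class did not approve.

Not approved — the B shares did not give the required vote.

A: 2/3 of 387658 = 258438.67, rounded up to 258439; 258,439 required, 258,462 in favor — approved.
B: 4/5 of 737850 = 590280; 590,280 required, 590,258 in favor — not approved.
C: 3/5 of 3472539 = 2083523.40, rounded up to 2083524; 2,083,524 required, 2,083,524 in favor — approved.
D: 4/5 of 2695926 = 2156740.80, rounded up to 2156741; 2,156,741 required, 2,156,741 in favor — approved.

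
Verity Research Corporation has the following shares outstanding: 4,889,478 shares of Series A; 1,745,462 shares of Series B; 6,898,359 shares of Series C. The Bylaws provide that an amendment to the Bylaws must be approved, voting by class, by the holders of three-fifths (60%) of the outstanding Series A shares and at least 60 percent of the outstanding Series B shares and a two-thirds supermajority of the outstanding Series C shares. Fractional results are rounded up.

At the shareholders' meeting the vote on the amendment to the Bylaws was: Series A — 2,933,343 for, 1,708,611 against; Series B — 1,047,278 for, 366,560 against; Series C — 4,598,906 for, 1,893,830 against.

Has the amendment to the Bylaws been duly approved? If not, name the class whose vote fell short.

Not approved — the Series A shares did not give the required vote.

Series A: 3/5 of 4889478 = 2933686.80, rounded up to 2933687; 2,933,687 required, 2,933,343 in favor — not approved.
Series B: 3/5 of 1745462 = 1047277.20, rounded up to 1047278; 1,047,278 required, 1,047,278 in favor — approved.
Series C: 2/3 of 6898359 = 4598906; 4,598,906 required, 4,598,906 in favor — approved.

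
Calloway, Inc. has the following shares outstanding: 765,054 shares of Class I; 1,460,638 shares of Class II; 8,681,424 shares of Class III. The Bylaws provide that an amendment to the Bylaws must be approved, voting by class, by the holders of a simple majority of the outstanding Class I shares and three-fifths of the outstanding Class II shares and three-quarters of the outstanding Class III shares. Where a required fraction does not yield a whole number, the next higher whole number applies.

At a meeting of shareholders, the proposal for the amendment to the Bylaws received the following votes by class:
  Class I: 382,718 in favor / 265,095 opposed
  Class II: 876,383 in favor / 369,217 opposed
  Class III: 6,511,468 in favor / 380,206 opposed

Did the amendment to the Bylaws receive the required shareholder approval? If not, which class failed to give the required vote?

Approved — every class gave the required vote.

Class I: a majority of 765054 is 382528; 382,528 required, 382,718 in favor — approved.
Class II: 3/5 of 1460638 = 876382.80, rounded up to 876383; 876,383 required, 876,383 in favor — approved.
Class III: 3/4 of 8681424 = 6511068; 6,511,068 required, 6,511,468 in favor — approved.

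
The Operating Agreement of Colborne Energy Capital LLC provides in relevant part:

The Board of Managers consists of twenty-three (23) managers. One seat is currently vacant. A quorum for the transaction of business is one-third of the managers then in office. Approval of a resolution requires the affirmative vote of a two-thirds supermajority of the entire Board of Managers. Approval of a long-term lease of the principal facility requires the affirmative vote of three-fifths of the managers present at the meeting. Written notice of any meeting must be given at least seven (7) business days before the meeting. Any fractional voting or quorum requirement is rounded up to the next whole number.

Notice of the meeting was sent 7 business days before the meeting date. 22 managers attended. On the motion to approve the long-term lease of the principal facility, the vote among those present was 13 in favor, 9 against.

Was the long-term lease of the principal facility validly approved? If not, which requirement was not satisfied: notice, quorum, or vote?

Notice: 7 business days given; 7 required (7 ≥ 7). Satisfied.
Quorum: 22 present; quorum is 8. Satisfied.
Vote: the long-term lease of the principal facility requires three-fifths of the managers present (22). 3/5 of 22 = 13.20, rounded up to 14, so 14 affirmative votes are needed; 13 voted in favor. Not satisfied.

Invalid — vote requirement not satisfied.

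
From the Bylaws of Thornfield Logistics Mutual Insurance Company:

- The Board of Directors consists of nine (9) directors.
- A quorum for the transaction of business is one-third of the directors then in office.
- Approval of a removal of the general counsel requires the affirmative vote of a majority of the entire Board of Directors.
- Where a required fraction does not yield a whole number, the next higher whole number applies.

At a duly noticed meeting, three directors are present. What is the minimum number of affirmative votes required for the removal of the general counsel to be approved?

The removal of the general counsel requires a majority of the entire Board of Directors (9).
A majority of 9 is 5.
(Only 3 can vote, so the removal of the general counsel cannot pass at this meeting, but the required vote is still 5.)

5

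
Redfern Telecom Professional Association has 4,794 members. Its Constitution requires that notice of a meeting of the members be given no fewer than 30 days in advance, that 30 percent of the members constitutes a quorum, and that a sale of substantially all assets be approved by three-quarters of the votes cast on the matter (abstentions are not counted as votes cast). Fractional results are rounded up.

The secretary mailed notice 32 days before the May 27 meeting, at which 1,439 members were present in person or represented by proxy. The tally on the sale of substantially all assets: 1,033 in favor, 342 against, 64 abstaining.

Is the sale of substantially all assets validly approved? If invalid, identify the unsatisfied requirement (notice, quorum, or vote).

Notice: 32 days given; 30 required. Satisfied.
Quorum: 30% of 4,794 = 1,438.20, rounded up to 1,439; 1,439 present. Satisfied.
Vote: requires three-fourths of the votes cast (1,439 − 64 abstaining = 1,375); 3/4 of 1375 = 1031.25, rounded up to 1032, so 1,032 needed; 1,033 in favor. Satisfied.

Valid — all requirements satisfied.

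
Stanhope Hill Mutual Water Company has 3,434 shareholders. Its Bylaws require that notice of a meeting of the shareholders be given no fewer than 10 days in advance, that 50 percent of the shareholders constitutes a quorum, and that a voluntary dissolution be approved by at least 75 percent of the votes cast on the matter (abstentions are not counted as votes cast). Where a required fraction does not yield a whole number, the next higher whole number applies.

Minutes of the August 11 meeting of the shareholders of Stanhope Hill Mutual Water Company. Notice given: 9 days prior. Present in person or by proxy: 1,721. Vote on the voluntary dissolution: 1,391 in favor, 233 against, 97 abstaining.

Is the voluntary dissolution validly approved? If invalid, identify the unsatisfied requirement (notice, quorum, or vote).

Invalid — notice requirement not satisfied.

Notice: 9 days given; 10 required. Not satisfied.
Quorum: 50% of 3,434 = 1,717; 1,721 present. Satisfied.
Vote: requires three-fourths of the votes cast (1,721 − 97 abstaining = 1,624); 3/4 of 1624 = 1218, so 1,218 needed; 1,391 in favor. Satisfied.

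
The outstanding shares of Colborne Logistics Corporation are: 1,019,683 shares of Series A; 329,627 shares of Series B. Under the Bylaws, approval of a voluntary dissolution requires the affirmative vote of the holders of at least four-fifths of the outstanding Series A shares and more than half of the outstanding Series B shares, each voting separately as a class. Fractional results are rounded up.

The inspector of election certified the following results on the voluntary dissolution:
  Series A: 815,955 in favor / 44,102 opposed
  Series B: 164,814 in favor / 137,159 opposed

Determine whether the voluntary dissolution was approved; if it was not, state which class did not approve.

Approved — every class gave the required vote.

Series A: 4/5 of 1019683 = 815746.40, rounded up to 815747; 815,747 required, 815,955 in favor — approved.
Series B: a majority of 329627 is 164814; 164,814 required, 164,814 in favor — approved.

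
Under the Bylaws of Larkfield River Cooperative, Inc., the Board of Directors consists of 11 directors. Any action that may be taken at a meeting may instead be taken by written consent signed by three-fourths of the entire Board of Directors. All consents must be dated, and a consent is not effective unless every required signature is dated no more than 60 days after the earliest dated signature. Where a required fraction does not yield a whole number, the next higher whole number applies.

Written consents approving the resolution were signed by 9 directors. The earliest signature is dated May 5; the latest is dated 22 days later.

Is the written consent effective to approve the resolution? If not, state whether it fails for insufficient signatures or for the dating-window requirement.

Signatures required: three-fourths of 11 — 3/4 of 11 = 8.25, rounded up to 9, so 9 needed; 9 signed. Sufficient.
Dating window: the latest signature is 22 days after the earliest; the limit is 60 days. Within the window.

Effective — both the signature and dating-window requirements are satisfied.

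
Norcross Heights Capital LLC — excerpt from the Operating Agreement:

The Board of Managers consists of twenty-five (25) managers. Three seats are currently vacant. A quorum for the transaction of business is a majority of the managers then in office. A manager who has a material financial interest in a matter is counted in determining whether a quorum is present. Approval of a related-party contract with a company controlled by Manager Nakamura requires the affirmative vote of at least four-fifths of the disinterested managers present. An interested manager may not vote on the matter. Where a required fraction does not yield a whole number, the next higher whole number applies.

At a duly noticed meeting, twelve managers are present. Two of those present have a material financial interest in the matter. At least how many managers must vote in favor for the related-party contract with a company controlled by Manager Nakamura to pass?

The related-party contract with a company controlled by Manager Nakamura requires four-fifths of the disinterested managers present (12 − 2 = 10).
4/5 of 10 = 8.

8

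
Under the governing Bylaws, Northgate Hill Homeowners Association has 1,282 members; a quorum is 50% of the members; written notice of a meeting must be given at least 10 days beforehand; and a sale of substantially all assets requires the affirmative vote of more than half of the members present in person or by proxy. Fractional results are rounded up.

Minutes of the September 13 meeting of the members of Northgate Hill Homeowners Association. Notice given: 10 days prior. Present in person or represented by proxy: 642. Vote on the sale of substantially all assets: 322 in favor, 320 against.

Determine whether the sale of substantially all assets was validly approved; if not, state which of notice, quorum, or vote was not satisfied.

Notice: 10 days given; 10 required. Satisfied.
Quorum: 50% of 1,282 = 641; 642 present. Satisfied.
Vote: requires a majority of those present (642); a majority of 642 is 322, so 322 needed; 322 in favor. Satisfied.

Valid — all requirements satisfied.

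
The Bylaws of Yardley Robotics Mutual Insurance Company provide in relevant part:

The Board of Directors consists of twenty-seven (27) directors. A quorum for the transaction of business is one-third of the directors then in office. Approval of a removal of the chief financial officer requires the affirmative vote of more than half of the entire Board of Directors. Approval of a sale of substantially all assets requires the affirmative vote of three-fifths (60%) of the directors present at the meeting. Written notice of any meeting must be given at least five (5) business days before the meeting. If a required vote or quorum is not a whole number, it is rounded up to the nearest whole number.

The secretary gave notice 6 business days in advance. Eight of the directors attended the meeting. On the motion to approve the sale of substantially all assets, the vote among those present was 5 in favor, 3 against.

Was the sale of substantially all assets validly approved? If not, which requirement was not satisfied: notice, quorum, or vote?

Invalid — quorum requirement not satisfied.

Notice: 6 business days given; 5 required (6 ≥ 5). Satisfied.
Quorum: 8 present; quorum is 9. Not satisfied.
Vote: the sale of substantially all assets requires three-fifths of the directors present (8). 3/5 of 8 = 4.80, rounded up to 5, so 5 affirmative votes are needed; 5 voted in favor. Satisfied. (Moot — without a quorum no business can be validly transacted.)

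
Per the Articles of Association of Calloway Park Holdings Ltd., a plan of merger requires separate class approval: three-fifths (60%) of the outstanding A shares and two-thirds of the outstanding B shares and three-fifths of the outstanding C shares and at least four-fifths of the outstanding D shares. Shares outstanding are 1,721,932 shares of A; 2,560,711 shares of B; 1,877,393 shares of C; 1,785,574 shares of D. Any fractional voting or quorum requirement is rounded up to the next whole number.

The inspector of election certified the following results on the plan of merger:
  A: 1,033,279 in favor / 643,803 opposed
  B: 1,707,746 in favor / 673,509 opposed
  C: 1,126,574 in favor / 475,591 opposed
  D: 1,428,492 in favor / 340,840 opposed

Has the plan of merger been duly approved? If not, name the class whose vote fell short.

Approved — every class gave the required vote.

A: 3/5 of 1721932 = 1033159.20, rounded up to 1033160; 1,033,160 required, 1,033,279 in favor — approved.
B: 2/3 of 2560711 = 1707140.67, rounded up to 1707141; 1,707,141 required, 1,707,746 in favor — approved.
C: 3/5 of 1877393 = 1126435.80, rounded up to 1126436; 1,126,436 required, 1,126,574 in favor — approved.
D: 4/5 of 1785574 = 1428459.20, rounded up to 1428460; 1,428,460 required, 1,428,492 in favor — approved.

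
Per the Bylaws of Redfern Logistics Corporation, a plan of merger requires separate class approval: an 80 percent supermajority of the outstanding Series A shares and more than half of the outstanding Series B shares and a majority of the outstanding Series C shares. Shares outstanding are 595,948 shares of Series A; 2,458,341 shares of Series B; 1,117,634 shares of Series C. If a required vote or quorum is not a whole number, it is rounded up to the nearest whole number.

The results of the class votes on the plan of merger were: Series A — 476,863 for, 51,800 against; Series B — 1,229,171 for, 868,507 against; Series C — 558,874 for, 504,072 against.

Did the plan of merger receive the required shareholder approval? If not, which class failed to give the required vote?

Series A: 4/5 of 595948 = 476758.40, rounded up to 476759; 476,759 required, 476,863 in favor — approved.
Series B: a majority of 2458341 is 1229171; 1,229,171 required, 1,229,171 in favor — approved.
Series C: a majority of 1117634 is 558818; 558,818 required, 558,874 in favor — approved.

Approved — every class gave the required vote.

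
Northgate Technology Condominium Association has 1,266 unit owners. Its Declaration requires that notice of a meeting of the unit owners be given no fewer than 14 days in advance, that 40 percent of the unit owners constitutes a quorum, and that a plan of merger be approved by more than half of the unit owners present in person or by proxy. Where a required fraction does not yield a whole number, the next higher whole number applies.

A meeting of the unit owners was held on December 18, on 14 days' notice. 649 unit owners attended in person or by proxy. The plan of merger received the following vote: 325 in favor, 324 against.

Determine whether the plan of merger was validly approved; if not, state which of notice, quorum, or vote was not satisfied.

Valid — all requirements satisfied.

Notice: 14 days given; 14 required. Satisfied.
Quorum: 40% of 1,266 = 506.40, rounded up to 507; 649 present. Satisfied.
Vote: requires a majority of those present (649); a majority of 649 is 325, so 325 needed; 325 in favor. Satisfied.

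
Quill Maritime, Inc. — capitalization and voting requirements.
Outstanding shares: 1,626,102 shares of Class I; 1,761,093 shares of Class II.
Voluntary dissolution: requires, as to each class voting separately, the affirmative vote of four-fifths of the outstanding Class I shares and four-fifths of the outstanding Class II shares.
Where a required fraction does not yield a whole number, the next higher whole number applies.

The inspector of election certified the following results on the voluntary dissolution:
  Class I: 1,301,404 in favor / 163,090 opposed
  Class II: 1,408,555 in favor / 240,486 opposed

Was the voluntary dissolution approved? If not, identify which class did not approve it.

Class I: 4/5 of 1626102 = 1300881.60, rounded up to 1300882; 1,300,882 required, 1,301,404 in favor — approved.
Class II: 4/5 of 1761093 = 1408874.40, rounded up to 1408875; 1,408,875 required, 1,408,555 in favor — not approved.

Not approved — the Class II shares did not give the required vote.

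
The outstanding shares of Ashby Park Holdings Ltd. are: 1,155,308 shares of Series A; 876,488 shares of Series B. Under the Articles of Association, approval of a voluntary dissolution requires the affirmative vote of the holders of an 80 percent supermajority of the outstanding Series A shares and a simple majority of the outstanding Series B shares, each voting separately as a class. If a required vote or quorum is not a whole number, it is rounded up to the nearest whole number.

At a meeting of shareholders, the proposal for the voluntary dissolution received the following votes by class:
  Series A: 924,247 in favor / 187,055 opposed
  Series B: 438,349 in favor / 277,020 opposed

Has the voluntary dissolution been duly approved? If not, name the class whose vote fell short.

Series A: 4/5 of 1155308 = 924246.40, rounded up to 924247; 924,247 required, 924,247 in favor — approved.
Series B: a majority of 876488 is 438245; 438,245 required, 438,349 in favor — approved.

Approved — every class gave the required vote.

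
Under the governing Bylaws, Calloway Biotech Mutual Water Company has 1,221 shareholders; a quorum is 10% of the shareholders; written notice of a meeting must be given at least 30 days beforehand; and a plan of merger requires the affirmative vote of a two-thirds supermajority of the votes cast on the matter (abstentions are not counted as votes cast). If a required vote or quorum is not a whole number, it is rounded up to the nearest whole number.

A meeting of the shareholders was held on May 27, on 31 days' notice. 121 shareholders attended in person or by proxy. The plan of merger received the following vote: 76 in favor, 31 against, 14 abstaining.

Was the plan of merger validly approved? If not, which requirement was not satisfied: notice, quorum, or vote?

Notice: 31 days given; 30 required. Satisfied.
Quorum: 10% of 1,221 = 122.10, rounded up to 123; 121 present. Not satisfied.
Vote: requires two-thirds of the votes cast (121 − 14 abstaining = 107); 2/3 of 107 = 71.33, rounded up to 72, so 72 needed; 76 in favor. Satisfied.

Invalid — quorum requirement not satisfied.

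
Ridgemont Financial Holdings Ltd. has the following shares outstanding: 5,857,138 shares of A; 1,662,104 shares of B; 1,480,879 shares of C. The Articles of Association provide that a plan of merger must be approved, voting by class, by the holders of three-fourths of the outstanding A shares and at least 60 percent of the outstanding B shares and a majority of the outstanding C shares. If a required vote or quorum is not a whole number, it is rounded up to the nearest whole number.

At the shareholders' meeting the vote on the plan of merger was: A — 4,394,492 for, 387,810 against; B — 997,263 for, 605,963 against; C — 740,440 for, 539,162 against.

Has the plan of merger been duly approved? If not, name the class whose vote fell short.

Approved — every class gave the required vote.

A: 3/4 of 5857138 = 4392853.50, rounded up to 4392854; 4,392,854 required, 4,394,492 in favor — approved.
B: 3/5 of 1662104 = 997262.40, rounded up to 997263; 997,263 required, 997,263 in favor — approved.
C: a majority of 1480879 is 740440; 740,440 required, 740,440 in favor — approved.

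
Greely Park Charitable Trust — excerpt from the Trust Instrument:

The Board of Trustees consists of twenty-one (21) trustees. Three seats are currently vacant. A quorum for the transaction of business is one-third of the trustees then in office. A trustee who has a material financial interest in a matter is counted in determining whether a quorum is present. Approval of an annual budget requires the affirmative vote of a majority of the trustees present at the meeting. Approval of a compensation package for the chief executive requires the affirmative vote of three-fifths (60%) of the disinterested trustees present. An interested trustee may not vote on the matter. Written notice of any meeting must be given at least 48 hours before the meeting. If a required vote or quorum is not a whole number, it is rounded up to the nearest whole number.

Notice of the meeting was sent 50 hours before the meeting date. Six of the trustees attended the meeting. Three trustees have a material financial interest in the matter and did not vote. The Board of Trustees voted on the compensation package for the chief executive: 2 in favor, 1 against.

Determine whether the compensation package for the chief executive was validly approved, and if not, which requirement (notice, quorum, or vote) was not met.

Valid — all requirements satisfied.

Notice: 50 hours given; 48 required (50 ≥ 48). Satisfied.
Quorum: 6 present (interested trustees count toward quorum); quorum is 6. Satisfied.
Vote: the compensation package for the chief executive requires three-fifths of the disinterested trustees present (6 − 3 = 3). 3/5 of 3 = 1.80, rounded up to 2, so 2 affirmative votes are needed; 2 voted in favor. Satisfied.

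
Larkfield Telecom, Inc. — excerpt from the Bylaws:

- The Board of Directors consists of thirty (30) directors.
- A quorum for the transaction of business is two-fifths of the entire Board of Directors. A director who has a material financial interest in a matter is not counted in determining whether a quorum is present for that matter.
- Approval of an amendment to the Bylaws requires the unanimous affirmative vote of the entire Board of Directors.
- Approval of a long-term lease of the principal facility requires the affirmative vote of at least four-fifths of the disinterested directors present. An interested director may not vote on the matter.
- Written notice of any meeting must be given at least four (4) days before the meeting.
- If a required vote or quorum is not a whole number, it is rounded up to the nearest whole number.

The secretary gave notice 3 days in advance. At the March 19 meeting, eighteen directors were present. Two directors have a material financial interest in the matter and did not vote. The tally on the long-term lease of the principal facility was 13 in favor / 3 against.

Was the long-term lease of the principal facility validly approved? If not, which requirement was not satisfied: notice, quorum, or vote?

Notice: 3 days given; 4 required (3 < 4). Not satisfied.
Quorum: 18 present, but the 2 interested directors do not count, leaving 16. Quorum is 12. Satisfied.
Vote: the long-term lease of the principal facility requires four-fifths of the disinterested directors present (18 − 2 = 16). 4/5 of 16 = 12.80, rounded up to 13, so 13 affirmative votes are needed; 13 voted in favor. Satisfied.

Invalid — notice requirement not satisfied.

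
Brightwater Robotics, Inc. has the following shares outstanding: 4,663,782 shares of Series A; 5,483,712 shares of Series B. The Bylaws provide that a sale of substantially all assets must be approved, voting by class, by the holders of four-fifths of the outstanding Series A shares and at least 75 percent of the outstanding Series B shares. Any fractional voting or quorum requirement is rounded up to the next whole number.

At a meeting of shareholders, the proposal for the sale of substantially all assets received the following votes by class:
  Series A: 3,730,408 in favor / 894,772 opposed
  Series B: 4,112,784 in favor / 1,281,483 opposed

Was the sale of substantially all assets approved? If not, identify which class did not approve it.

Series A: 4/5 of 4663782 = 3731025.60, rounded up to 3731026; 3,731,026 required, 3,730,408 in favor — not approved.
Series B: 3/4 of 5483712 = 4112784; 4,112,784 required, 4,112,784 in favor — approved.

Not approved — the Series A shares did not give the required vote.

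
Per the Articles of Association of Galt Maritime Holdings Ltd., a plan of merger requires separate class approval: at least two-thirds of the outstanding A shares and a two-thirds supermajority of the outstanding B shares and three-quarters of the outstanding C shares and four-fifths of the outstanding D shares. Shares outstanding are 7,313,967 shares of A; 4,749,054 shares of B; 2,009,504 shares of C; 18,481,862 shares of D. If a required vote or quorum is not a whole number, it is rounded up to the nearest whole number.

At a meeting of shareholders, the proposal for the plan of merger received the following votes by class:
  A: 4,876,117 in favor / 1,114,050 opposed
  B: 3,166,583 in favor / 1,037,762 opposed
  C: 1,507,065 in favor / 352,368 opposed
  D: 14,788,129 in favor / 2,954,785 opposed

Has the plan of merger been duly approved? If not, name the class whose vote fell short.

Not approved — the C shares did not give the required vote.

A: 2/3 of 7313967 = 4875978; 4,875,978 required, 4,876,117 in favor — approved.
B: 2/3 of 4749054 = 3166036; 3,166,036 required, 3,166,583 in favor — approved.
C: 3/4 of 2009504 = 1507128; 1,507,128 required, 1,507,065 in favor — not approved.
D: 4/5 of 18481862 = 14785489.60, rounded up to 14785490; 14,785,490 required, 14,788,129 in favor — approved.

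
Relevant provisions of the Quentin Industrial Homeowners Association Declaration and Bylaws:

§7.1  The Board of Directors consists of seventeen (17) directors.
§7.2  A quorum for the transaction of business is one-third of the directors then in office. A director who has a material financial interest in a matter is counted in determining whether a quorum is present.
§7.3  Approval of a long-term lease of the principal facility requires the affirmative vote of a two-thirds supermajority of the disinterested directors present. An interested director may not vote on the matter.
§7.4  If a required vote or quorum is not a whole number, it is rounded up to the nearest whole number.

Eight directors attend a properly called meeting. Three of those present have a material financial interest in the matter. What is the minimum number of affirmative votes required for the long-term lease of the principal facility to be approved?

The long-term lease of the principal facility requires two-thirds of the disinterested directors present (8 − 3 = 5).
2/3 of 5 = 3.33, rounded up to 4.

4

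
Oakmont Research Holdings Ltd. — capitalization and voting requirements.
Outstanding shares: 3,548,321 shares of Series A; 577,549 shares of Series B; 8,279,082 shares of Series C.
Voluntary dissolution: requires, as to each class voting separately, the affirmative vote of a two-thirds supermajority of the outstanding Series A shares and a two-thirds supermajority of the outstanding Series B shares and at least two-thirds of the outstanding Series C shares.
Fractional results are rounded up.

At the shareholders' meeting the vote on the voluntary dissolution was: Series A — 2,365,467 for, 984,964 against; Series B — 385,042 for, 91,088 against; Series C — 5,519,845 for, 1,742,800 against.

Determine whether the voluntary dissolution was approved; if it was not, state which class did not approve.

Not approved — the Series A shares did not give the required vote.

Series A: 2/3 of 3548321 = 2365547.33, rounded up to 2365548; 2,365,548 required, 2,365,467 in favor — not approved.
Series B: 2/3 of 577549 = 385032.67, rounded up to 385033; 385,033 required, 385,042 in favor — approved.
Series C: 2/3 of 8279082 = 5519388; 5,519,388 required, 5,519,845 in favor — approved.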